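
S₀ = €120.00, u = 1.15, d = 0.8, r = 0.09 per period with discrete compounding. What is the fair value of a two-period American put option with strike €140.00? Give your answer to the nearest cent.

€20.00

Risk-neutral probability p = (1 + 0.09 − 0.8)/(1.15 − 0.8) = 0.2900/0.3500 = 0.8286
Terminal stock prices: S_uu = 158.7, S_ud = 110.4, S_dd = 76.8
Terminal payoffs (K − S): max(-18.7, 0) = 0, max(29.6, 0) = 29.6, max(63.2, 0) = 63.2
Node u (S = 138): continuation = 1/1.09·[0.8286·0.0000 + 0.1714·29.6000] = 4.6553; exercise value = 2.0000 ≤ continuation, so V_u = 4.6553
Node d (S = 96): continuation = 1/1.09·[0.8286·29.6000 + 0.1714·63.2000] = 32.4404; exercise value = 44.0000 > continuation, so V_d = 44.0000 (exercise)
Node 0 (S = 120): continuation = 1/1.09·[0.8286·4.6553 + 0.1714·44.0000] = 10.4588; exercise value = 20.0000 > continuation, so V_0 = 20.0000 (exercise)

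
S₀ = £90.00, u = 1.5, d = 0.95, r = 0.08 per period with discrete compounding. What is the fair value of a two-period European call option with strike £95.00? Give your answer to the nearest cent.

£15.44

Risk-neutral probability p = (1 + 0.08 − 0.95)/(1.5 − 0.95) = 0.1300/0.5500 = 0.2364
Terminal stock prices: S_uu = 202.5, S_ud = 128.2, S_dd = 81.22
Terminal payoffs (S − K): max(107.5, 0) = 107.5, max(33.25, 0) = 33.25, max(-13.78, 0) = 0
Node u (S = 135): V_u = 1/1.08·[0.2364·107.5000 + 0.7636·33.2500] = 47.0370
Node d (S = 85.5): V_d = 1/1.08·[0.2364·33.2500 + 0.7636·0.0000] = 7.2769
Node 0 (S = 90): V_0 = 1/1.08·[0.2364·47.0370 + 0.7636·7.2769] = 15.4396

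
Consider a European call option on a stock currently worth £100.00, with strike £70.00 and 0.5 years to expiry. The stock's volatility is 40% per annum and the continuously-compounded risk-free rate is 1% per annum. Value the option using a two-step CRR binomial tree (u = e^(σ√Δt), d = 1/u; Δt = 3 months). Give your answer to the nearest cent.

£31.22

CRR parameters: u = e^(σ√Δt) = e^(0.4·√0.25) = 1.2214, d = 1/u = 0.8187
Per-period rate: rΔt = 0.01·0.25 = 0.0025, so R = e^0.0025 = 1.0025
Risk-neutral probability p = (e^0.0025 − 0.8187)/(1.2214 − 0.8187) = 0.1838/0.4027 = 0.4564
Terminal stock prices: S_uu = 149.2, S_ud = 100, S_dd = 67.03
Terminal payoffs (S − K): max(79.18, 0) = 79.18, max(30, 0) = 30, max(-2.968, 0) = 0
Node u (S = 122.1): V_u = e^(−0.0025)·[0.4564·79.1825 + 0.5436·30.0000] = 52.3151
Node d (S = 81.87): V_d = e^(−0.0025)·[0.4564·30.0000 + 0.5436·0.0000] = 13.6573
Node 0 (S = 100): V_0 = e^(−0.0025)·[0.4564·52.3151 + 0.5436·13.6573] = 31.2219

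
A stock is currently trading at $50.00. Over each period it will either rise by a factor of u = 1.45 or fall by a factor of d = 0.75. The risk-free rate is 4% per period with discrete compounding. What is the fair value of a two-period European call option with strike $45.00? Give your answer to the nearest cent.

$13.75

Risk-neutral probability p = (1 + 0.04 − 0.75)/(1.45 − 0.75) = 0.2900/0.7000 = 0.4143
Terminal stock prices: S_uu = 105.1, S_ud = 54.38, S_dd = 28.12
Terminal payoffs (S − K): max(60.12, 0) = 60.12, max(9.375, 0) = 9.375, max(-16.88, 0) = 0
Node u (S = 72.5): V_u = 1/1.04·[0.4143·60.1250 + 0.5857·9.3750] = 29.2308
Node d (S = 37.5): V_d = 1/1.04·[0.4143·9.3750 + 0.5857·0.0000] = 3.7345
Node 0 (S = 50): V_0 = 1/1.04·[0.4143·29.2308 + 0.5857·3.7345] = 13.7474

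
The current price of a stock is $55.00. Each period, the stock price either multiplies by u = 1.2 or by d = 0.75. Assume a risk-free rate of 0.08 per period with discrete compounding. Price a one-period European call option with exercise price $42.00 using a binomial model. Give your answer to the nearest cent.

$16.30

Risk-neutral probability p = (1 + 0.08 − 0.75)/(1.2 − 0.75) = 0.3300/0.4500 = 0.7333
Terminal stock prices: S_u = 66, S_d = 41.25
Terminal payoffs (S − K): max(24, 0) = 24, max(-0.75, 0) = 0
Node 0 (S = 55): V_0 = 1/1.08·[0.7333·24.0000 + 0.2667·0.0000] = 16.2963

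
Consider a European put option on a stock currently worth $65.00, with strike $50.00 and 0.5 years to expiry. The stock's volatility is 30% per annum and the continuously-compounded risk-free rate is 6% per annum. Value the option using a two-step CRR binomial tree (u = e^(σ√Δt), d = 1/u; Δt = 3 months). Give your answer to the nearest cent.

CRR parameters: u = e^(σ√Δt) = e^(0.3·√0.25) = 1.1618, d = 1/u = 0.8607
Per-period rate: rΔt = 0.06·0.25 = 0.015, so R = e^0.015 = 1.0151
Risk-neutral probability p = (e^0.015 − 0.8607)/(1.1618 − 0.8607) = 0.1544/0.3011 = 0.5128
Terminal stock prices: S_uu = 87.74, S_ud = 65, S_dd = 48.15
Terminal payoffs (K − S): max(-37.74, 0) = 0, max(-15, 0) = 0, max(1.847, 0) = 1.847
Node u (S = 75.52): V_u = e^(−0.015)·[0.5128·0.0000 + 0.4872·0.0000] = 0.0000
Node d (S = 55.95): V_d = e^(−0.015)·[0.5128·0.0000 + 0.4872·1.8468] = 0.8864
Node 0 (S = 65): V_0 = e^(−0.015)·[0.5128·0.0000 + 0.4872·0.8864] = 0.4255

$0.43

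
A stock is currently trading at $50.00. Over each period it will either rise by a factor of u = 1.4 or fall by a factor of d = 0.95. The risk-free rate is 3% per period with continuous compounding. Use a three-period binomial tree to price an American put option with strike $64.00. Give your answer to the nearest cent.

$14.00

Risk-neutral probability p = (e^0.03 − 0.95)/(1.4 − 0.95) = 0.0805/0.4500 = 0.1788
Terminal stock prices: S_uuu = 137.2, S_uud = 93.1, S_udd = 63.17, S_ddd = 42.87
Terminal payoffs (K − S): max(-73.2, 0) = 0, max(-29.1, 0) = 0, max(0.825, 0) = 0.825, max(21.13, 0) = 21.13
Node uu (S = 98): continuation = e^(−0.03)·[0.1788·0.0000 + 0.8212·0.0000] = 0.0000; exercise value = 0.0000 ≤ continuation, so V_uu = 0.0000
Node ud (S = 66.5): continuation = e^(−0.03)·[0.1788·0.0000 + 0.8212·0.8250] = 0.6575; exercise value = 0.0000 ≤ continuation, so V_ud = 0.6575
Node dd (S = 45.12): continuation = e^(−0.03)·[0.1788·0.8250 + 0.8212·21.1313] = 16.9835; exercise value = 18.8750 > continuation, so V_dd = 18.8750 (exercise)
Node u (S = 70): continuation = e^(−0.03)·[0.1788·0.0000 + 0.8212·0.6575] = 0.5240; exercise value = 0.0000 ≤ continuation, so V_u = 0.5240
Node d (S = 47.5): continuation = e^(−0.03)·[0.1788·0.6575 + 0.8212·18.8750] = 15.1563; exercise value = 16.5000 > continuation, so V_d = 16.5000 (exercise)
Node 0 (S = 50): continuation = e^(−0.03)·[0.1788·0.5240 + 0.8212·16.5000] = 13.2404; exercise value = 14.0000 > continuation, so V_0 = 14.0000 (exercise)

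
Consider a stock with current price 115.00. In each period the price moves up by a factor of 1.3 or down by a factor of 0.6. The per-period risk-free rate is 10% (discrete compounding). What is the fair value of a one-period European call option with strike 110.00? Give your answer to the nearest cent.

Risk-neutral probability p = (1 + 0.1 − 0.6)/(1.3 − 0.6) = 0.5000/0.7000 = 0.7143
Terminal stock prices: S_u = 149.5, S_d = 69
Terminal payoffs (S − K): max(39.5, 0) = 39.5, max(-41, 0) = 0
Node 0 (S = 115): V_0 = 1/1.1·[0.7143·39.5000 + 0.2857·0.0000] = 25.6494

25.65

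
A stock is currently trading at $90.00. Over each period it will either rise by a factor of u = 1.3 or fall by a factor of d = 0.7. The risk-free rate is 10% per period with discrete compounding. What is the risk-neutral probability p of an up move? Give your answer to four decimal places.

p = 0.6667

Risk-neutral probability p = (1 + 0.1 − 0.7)/(1.3 − 0.7) = 0.4000/0.6000 = 0.6667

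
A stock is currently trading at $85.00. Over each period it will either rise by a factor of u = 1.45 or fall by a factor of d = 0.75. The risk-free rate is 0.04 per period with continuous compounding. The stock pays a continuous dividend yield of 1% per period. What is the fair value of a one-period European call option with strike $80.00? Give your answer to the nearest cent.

$16.65

Per-period risk-free factor R = e^0.04 = 1.0408; dividend-adjusted growth = e^(0.04−0.01) = 1.0305.
Risk-neutral probability p = (1.0305 − 0.75)/(1.45 − 0.75) = 0.2805/0.7000 = 0.4006
Terminal stock prices: S_u = 123.2, S_d = 63.75
Terminal payoffs (S − K): max(43.25, 0) = 43.25, max(-16.25, 0) = 0
Node 0 (S = 85): V_0 = e^(−0.04)·[0.4006·43.2500 + 0.5994·0.0000] = 16.6486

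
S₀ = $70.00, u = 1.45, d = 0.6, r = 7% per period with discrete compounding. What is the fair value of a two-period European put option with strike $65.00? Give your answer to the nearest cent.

Risk-neutral probability p = (1 + 0.07 − 0.6)/(1.45 − 0.6) = 0.4700/0.8500 = 0.5529
Terminal stock prices: S_uu = 147.2, S_ud = 60.9, S_dd = 25.2
Terminal payoffs (K − S): max(-82.18, 0) = 0, max(4.1, 0) = 4.1, max(39.8, 0) = 39.8
Node u (S = 101.5): V_u = 1/1.07·[0.5529·0.0000 + 0.4471·4.1000] = 1.7130
Node d (S = 42): V_d = 1/1.07·[0.5529·4.1000 + 0.4471·39.8000] = 18.7477
Node 0 (S = 70): V_0 = 1/1.07·[0.5529·1.7130 + 0.4471·18.7477] = 8.7182

$8.72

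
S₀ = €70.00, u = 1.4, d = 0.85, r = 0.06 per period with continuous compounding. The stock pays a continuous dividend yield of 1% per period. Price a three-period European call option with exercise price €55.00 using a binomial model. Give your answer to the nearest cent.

Per-period risk-free factor R = e^0.06 = 1.0618; dividend-adjusted growth = e^(0.06−0.01) = 1.0513.
Risk-neutral probability p = (1.0513 − 0.85)/(1.4 − 0.85) = 0.2013/0.5500 = 0.3659
Terminal stock prices: S_uuu = 192.1, S_uud = 116.6, S_udd = 70.8, S_ddd = 42.99
Terminal payoffs (S − K): max(137.1, 0) = 137.1, max(61.62, 0) = 61.62, max(15.8, 0) = 15.8, max(-12.01, 0) = 0
Node uu (S = 137.2): V_uu = e^(−0.06)·[0.3659·137.0800 + 0.6341·61.6200] = 84.0378
Node ud (S = 83.3): V_ud = e^(−0.06)·[0.3659·61.6200 + 0.6341·15.8050] = 30.6741
Node dd (S = 50.57): V_dd = e^(−0.06)·[0.3659·15.8050 + 0.6341·0.0000] = 5.4470
Node u (S = 98): V_u = e^(−0.06)·[0.3659·84.0378 + 0.6341·30.6741] = 47.2788
Node d (S = 59.5): V_d = e^(−0.06)·[0.3659·30.6741 + 0.6341·5.4470] = 13.8240
Node 0 (S = 70): V_0 = e^(−0.06)·[0.3659·47.2788 + 0.6341·13.8240] = 24.5487

€24.55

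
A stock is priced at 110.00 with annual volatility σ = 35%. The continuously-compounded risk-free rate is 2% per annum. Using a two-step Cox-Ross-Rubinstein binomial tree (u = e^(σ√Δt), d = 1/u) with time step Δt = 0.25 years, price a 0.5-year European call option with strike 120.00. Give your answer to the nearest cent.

CRR parameters: u = e^(σ√Δt) = e^(0.35·√0.25) = 1.1912, d = 1/u = 0.8395
Per-period rate: rΔt = 0.02·0.25 = 0.005, so R = e^0.005 = 1.0050
Risk-neutral probability p = (e^0.005 − 0.8395)/(1.1912 − 0.8395) = 0.1656/0.3518 = 0.4706
Terminal stock prices: S_uu = 156.1, S_ud = 110, S_dd = 77.52
Terminal payoffs (S − K): max(36.1, 0) = 36.1, max(-10, 0) = 0, max(-42.48, 0) = 0
Node u (S = 131): V_u = e^(−0.005)·[0.4706·36.0974 + 0.5294·0.0000] = 16.9031
Node d (S = 92.34): V_d = e^(−0.005)·[0.4706·0.0000 + 0.5294·0.0000] = 0.0000
Node 0 (S = 110): V_0 = e^(−0.005)·[0.4706·16.9031 + 0.5294·0.0000] = 7.9151

7.92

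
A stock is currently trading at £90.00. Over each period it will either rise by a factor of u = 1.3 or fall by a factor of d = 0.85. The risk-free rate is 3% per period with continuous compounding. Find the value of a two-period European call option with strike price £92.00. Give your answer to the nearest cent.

Risk-neutral probability p = (e^0.03 − 0.85)/(1.3 − 0.85) = 0.1805/0.4500 = 0.4010
Terminal stock prices: S_uu = 152.1, S_ud = 99.45, S_dd = 65.02
Terminal payoffs (S − K): max(60.1, 0) = 60.1, max(7.45, 0) = 7.45, max(-26.98, 0) = 0
Node u (S = 117): V_u = e^(−0.03)·[0.4010·60.1000 + 0.5990·7.4500] = 27.7190
Node d (S = 76.5): V_d = e^(−0.03)·[0.4010·7.4500 + 0.5990·0.0000] = 2.8992
Node 0 (S = 90): V_0 = e^(−0.03)·[0.4010·27.7190 + 0.5990·2.8992] = 12.4724

£12.47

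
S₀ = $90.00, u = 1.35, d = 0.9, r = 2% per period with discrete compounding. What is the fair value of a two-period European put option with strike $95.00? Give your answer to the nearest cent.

Risk-neutral probability p = (1 + 0.02 − 0.9)/(1.35 − 0.9) = 0.1200/0.4500 = 0.2667
Terminal stock prices: S_uu = 164, S_ud = 109.4, S_dd = 72.9
Terminal payoffs (K − S): max(-69.03, 0) = 0, max(-14.35, 0) = 0, max(22.1, 0) = 22.1
Node u (S = 121.5): V_u = 1/1.02·[0.2667·0.0000 + 0.7333·0.0000] = 0.0000
Node d (S = 81): V_d = 1/1.02·[0.2667·0.0000 + 0.7333·22.1000] = 15.8889
Node 0 (S = 90): V_0 = 1/1.02·[0.2667·0.0000 + 0.7333·15.8889] = 11.4234

$11.42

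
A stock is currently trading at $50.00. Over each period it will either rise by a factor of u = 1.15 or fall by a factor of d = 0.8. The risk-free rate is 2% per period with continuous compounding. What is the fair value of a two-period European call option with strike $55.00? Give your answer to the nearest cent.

Risk-neutral probability p = (e^0.02 − 0.8)/(1.15 − 0.8) = 0.2202/0.3500 = 0.6291
Terminal stock prices: S_uu = 66.12, S_ud = 46, S_dd = 32
Terminal payoffs (S − K): max(11.12, 0) = 11.12, max(-9, 0) = 0, max(-23, 0) = 0
Node u (S = 57.5): V_u = e^(−0.02)·[0.6291·11.1250 + 0.3709·0.0000] = 6.8607
Node d (S = 40): V_d = e^(−0.02)·[0.6291·0.0000 + 0.3709·0.0000] = 0.0000
Node 0 (S = 50): V_0 = e^(−0.02)·[0.6291·6.8607 + 0.3709·0.0000] = 4.2309

$4.23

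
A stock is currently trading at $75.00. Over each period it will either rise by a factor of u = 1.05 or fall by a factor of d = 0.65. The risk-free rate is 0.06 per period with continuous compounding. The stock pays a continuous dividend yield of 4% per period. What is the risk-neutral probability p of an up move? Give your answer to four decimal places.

p = 0.9255

Per-period risk-free factor R = e^0.06 = 1.0618; dividend-adjusted growth = e^(0.06−0.04) = 1.0202.
Risk-neutral probability p = (1.0202 − 0.65)/(1.05 − 0.65) = 0.3702/0.4000 = 0.9255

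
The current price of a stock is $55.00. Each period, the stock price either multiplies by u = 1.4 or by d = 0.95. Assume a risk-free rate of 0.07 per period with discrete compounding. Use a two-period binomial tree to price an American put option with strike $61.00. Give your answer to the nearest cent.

Risk-neutral probability p = (1 + 0.07 − 0.95)/(1.4 − 0.95) = 0.1200/0.4500 = 0.2667
Terminal stock prices: S_uu = 107.8, S_ud = 73.15, S_dd = 49.64
Terminal payoffs (K − S): max(-46.8, 0) = 0, max(-12.15, 0) = 0, max(11.36, 0) = 11.36
Node u (S = 77): continuation = 1/1.07·[0.2667·0.0000 + 0.7333·0.0000] = 0.0000; exercise value = 0.0000 ≤ continuation, so V_u = 0.0000
Node d (S = 52.25): continuation = 1/1.07·[0.2667·0.0000 + 0.7333·11.3625] = 7.7874; exercise value = 8.7500 > continuation, so V_d = 8.7500 (exercise)
Node 0 (S = 55): continuation = 1/1.07·[0.2667·0.0000 + 0.7333·8.7500] = 5.9969; exercise value = 6.0000 > continuation, so V_0 = 6.0000 (exercise)

$6.00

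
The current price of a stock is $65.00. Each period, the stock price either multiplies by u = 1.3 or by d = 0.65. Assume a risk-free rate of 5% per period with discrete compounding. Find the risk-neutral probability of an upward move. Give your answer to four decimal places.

Risk-neutral probability p = (1 + 0.05 − 0.65)/(1.3 − 0.65) = 0.4000/0.6500 = 0.6154

p = 0.6154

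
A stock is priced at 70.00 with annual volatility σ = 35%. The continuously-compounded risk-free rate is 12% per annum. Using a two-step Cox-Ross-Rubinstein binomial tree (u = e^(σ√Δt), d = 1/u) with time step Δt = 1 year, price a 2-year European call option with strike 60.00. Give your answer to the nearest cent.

26.11

CRR parameters: u = e^(σ√Δt) = e^(0.35·√1) = 1.4191, d = 1/u = 0.7047
Per-period rate: rΔt = 0.12·1 = 0.12, so R = e^0.12 = 1.1275
Risk-neutral probability p = (e^0.12 − 0.7047)/(1.4191 − 0.7047) = 0.4228/0.7144 = 0.5919
Terminal stock prices: S_uu = 141, S_ud = 70, S_dd = 34.76
Terminal payoffs (S − K): max(80.96, 0) = 80.96, max(10, 0) = 10, max(-25.24, 0) = 0
Node u (S = 99.33): V_u = e^(−0.12)·[0.5919·80.9627 + 0.4081·10.0000] = 46.1195
Node d (S = 49.33): V_d = e^(−0.12)·[0.5919·10.0000 + 0.4081·0.0000] = 5.2493
Node 0 (S = 70): V_0 = e^(−0.12)·[0.5919·46.1195 + 0.4081·5.2493] = 26.1096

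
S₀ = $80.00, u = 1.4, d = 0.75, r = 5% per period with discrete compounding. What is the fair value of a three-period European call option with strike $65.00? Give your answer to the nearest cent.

Risk-neutral probability p = (1 + 0.05 − 0.75)/(1.4 − 0.75) = 0.3000/0.6500 = 0.4615
Terminal stock prices: S_uuu = 219.5, S_uud = 117.6, S_udd = 63, S_ddd = 33.75
Terminal payoffs (S − K): max(154.5, 0) = 154.5, max(52.6, 0) = 52.6, max(-2, 0) = 0, max(-31.25, 0) = 0
Node uu (S = 156.8): V_uu = 1/1.05·[0.4615·154.5200 + 0.5385·52.6000] = 94.8952
Node ud (S = 84): V_ud = 1/1.05·[0.4615·52.6000 + 0.5385·0.0000] = 23.1209
Node dd (S = 45): V_dd = 1/1.05·[0.4615·0.0000 + 0.5385·0.0000] = 0.0000
Node u (S = 112): V_u = 1/1.05·[0.4615·94.8952 + 0.5385·23.1209] = 53.5691
Node d (S = 60): V_d = 1/1.05·[0.4615·23.1209 + 0.5385·0.0000] = 10.1630
Node 0 (S = 80): V_0 = 1/1.05·[0.4615·53.5691 + 0.5385·10.1630] = 28.7586

$28.76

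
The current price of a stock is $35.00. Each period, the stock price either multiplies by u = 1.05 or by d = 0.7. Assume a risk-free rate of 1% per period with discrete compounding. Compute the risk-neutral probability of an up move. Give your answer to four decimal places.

Risk-neutral probability p = (1 + 0.01 − 0.7)/(1.05 − 0.7) = 0.3100/0.3500 = 0.8857

p = 0.8857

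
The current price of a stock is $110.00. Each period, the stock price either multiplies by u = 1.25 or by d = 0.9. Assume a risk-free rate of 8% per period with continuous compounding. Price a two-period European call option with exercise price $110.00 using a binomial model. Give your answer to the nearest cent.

Risk-neutral probability p = (e^0.08 − 0.9)/(1.25 − 0.9) = 0.1833/0.3500 = 0.5237
Terminal stock prices: S_uu = 171.9, S_ud = 123.8, S_dd = 89.1
Terminal payoffs (S − K): max(61.88, 0) = 61.88, max(13.75, 0) = 13.75, max(-20.9, 0) = 0
Node u (S = 137.5): V_u = e^(−0.08)·[0.5237·61.8750 + 0.4763·13.7500] = 35.9572
Node d (S = 99): V_d = e^(−0.08)·[0.5237·13.7500 + 0.4763·0.0000] = 6.6470
Node 0 (S = 110): V_0 = e^(−0.08)·[0.5237·35.9572 + 0.4763·6.6470] = 20.3049

$20.30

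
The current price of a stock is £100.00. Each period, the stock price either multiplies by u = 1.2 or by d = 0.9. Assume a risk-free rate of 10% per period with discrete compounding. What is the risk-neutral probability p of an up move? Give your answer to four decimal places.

p = 0.6667

Risk-neutral probability p = (1 + 0.1 − 0.9)/(1.2 − 0.9) = 0.2000/0.3000 = 0.6667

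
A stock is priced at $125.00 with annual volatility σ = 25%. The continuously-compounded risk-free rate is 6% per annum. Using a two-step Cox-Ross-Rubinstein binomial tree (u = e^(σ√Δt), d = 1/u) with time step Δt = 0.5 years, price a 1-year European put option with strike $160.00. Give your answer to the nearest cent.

$30.66

CRR parameters: u = e^(σ√Δt) = e^(0.25·√0.5) = 1.1934, d = 1/u = 0.8380
Per-period rate: rΔt = 0.06·0.5 = 0.03, so R = e^0.03 = 1.0305
Risk-neutral probability p = (e^0.03 − 0.8380)/(1.1934 − 0.8380) = 0.1925/0.3554 = 0.5416
Terminal stock prices: S_uu = 178, S_ud = 125, S_dd = 87.77
Terminal payoffs (K − S): max(-18.01, 0) = 0, max(35, 0) = 35, max(72.23, 0) = 72.23
Node u (S = 149.2): V_u = e^(−0.03)·[0.5416·0.0000 + 0.4584·35.0000] = 15.5694
Node d (S = 104.7): V_d = e^(−0.03)·[0.5416·35.0000 + 0.4584·72.2264] = 50.5254
Node 0 (S = 125): V_0 = e^(−0.03)·[0.5416·15.5694 + 0.4584·50.5254] = 30.6591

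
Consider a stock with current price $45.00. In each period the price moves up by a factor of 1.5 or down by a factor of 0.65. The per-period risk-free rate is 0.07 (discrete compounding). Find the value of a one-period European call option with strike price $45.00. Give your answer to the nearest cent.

Risk-neutral probability p = (1 + 0.07 − 0.65)/(1.5 − 0.65) = 0.4200/0.8500 = 0.4941
Terminal stock prices: S_u = 67.5, S_d = 29.25
Terminal payoffs (S − K): max(22.5, 0) = 22.5, max(-15.75, 0) = 0
Node 0 (S = 45): V_0 = 1/1.07·[0.4941·22.5000 + 0.5059·0.0000] = 10.3903

$10.39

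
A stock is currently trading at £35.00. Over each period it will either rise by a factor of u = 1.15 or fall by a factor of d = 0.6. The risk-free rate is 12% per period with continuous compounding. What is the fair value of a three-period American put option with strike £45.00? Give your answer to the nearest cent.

Risk-neutral probability p = (e^0.12 − 0.6)/(1.15 − 0.6) = 0.5275/0.5500 = 0.9591
Terminal stock prices: S_uuu = 53.23, S_uud = 27.77, S_udd = 14.49, S_ddd = 7.56
Terminal payoffs (K − S): max(-8.231, 0) = 0, max(17.23, 0) = 17.23, max(30.51, 0) = 30.51, max(37.44, 0) = 37.44
Node uu (S = 46.29): continuation = e^(−0.12)·[0.9591·0.0000 + 0.0409·17.2275] = 0.6252; exercise value = 0.0000 ≤ continuation, so V_uu = 0.6252
Node ud (S = 24.15): continuation = e^(−0.12)·[0.9591·17.2275 + 0.0409·30.5100] = 15.7614; exercise value = 20.8500 > continuation, so V_ud = 20.8500 (exercise)
Node dd (S = 12.6): continuation = e^(−0.12)·[0.9591·30.5100 + 0.0409·37.4400] = 27.3114; exercise value = 32.4000 > continuation, so V_dd = 32.4000 (exercise)
Node u (S = 40.25): continuation = e^(−0.12)·[0.9591·0.6252 + 0.0409·20.8500] = 1.2884; exercise value = 4.7500 > continuation, so V_u = 4.7500 (exercise)
Node d (S = 21): continuation = e^(−0.12)·[0.9591·20.8500 + 0.0409·32.4000] = 18.9114; exercise value = 24.0000 > continuation, so V_d = 24.0000 (exercise)
Node 0 (S = 35): continuation = e^(−0.12)·[0.9591·4.7500 + 0.0409·24.0000] = 4.9114; exercise value = 10.0000 > continuation, so V_0 = 10.0000 (exercise)

£10.00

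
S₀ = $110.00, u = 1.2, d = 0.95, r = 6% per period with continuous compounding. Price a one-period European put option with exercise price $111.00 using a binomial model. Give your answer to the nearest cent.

$3.38

Risk-neutral probability p = (e^0.06 − 0.95)/(1.2 − 0.95) = 0.1118/0.2500 = 0.4473
Terminal stock prices: S_u = 132, S_d = 104.5
Terminal payoffs (K − S): max(-21, 0) = 0, max(6.5, 0) = 6.5
Node 0 (S = 110): V_0 = e^(−0.06)·[0.4473·0.0000 + 0.5527·6.5000] = 3.3831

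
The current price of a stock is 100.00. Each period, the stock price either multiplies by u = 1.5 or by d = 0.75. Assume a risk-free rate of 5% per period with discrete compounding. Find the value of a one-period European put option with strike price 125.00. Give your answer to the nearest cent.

Risk-neutral probability p = (1 + 0.05 − 0.75)/(1.5 − 0.75) = 0.3000/0.7500 = 0.4000
Terminal stock prices: S_u = 150, S_d = 75
Terminal payoffs (K − S): max(-25, 0) = 0, max(50, 0) = 50
Node 0 (S = 100): V_0 = 1/1.05·[0.4000·0.0000 + 0.6000·50.0000] = 28.5714

28.57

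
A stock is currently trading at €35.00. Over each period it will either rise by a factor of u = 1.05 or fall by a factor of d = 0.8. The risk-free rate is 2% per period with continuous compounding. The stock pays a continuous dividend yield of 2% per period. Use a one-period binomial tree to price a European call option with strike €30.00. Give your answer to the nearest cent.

Per-period risk-free factor R = e^0.02 = 1.0202; dividend-adjusted growth = e^(0.02−0.02) = 1.0000.
Risk-neutral probability p = (1.0000 − 0.8)/(1.05 − 0.8) = 0.2000/0.2500 = 0.8000
Terminal stock prices: S_u = 36.75, S_d = 28
Terminal payoffs (S − K): max(6.75, 0) = 6.75, max(-2, 0) = 0
Node 0 (S = 35): V_0 = e^(−0.02)·[0.8000·6.7500 + 0.2000·0.0000] = 5.2931

€5.29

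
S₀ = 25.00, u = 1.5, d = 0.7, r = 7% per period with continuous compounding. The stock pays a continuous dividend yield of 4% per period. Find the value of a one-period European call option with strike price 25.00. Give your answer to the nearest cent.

4.81

Per-period risk-free factor R = e^0.07 = 1.0725; dividend-adjusted growth = e^(0.07−0.04) = 1.0305.
Risk-neutral probability p = (1.0305 − 0.7)/(1.5 − 0.7) = 0.3305/0.8000 = 0.4131
Terminal stock prices: S_u = 37.5, S_d = 17.5
Terminal payoffs (S − K): max(12.5, 0) = 12.5, max(-7.5, 0) = 0
Node 0 (S = 25): V_0 = e^(−0.07)·[0.4131·12.5000 + 0.5869·0.0000] = 4.8143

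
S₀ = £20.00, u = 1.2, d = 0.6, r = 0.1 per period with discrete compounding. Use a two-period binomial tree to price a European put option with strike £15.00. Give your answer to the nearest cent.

£0.32

Risk-neutral probability p = (1 + 0.1 − 0.6)/(1.2 − 0.6) = 0.5000/0.6000 = 0.8333
Terminal stock prices: S_uu = 28.8, S_ud = 14.4, S_dd = 7.2
Terminal payoffs (K − S): max(-13.8, 0) = 0, max(0.6, 0) = 0.6, max(7.8, 0) = 7.8
Node u (S = 24): V_u = 1/1.1·[0.8333·0.0000 + 0.1667·0.6000] = 0.0909
Node d (S = 12): V_d = 1/1.1·[0.8333·0.6000 + 0.1667·7.8000] = 1.6364
Node 0 (S = 20): V_0 = 1/1.1·[0.8333·0.0909 + 0.1667·1.6364] = 0.3168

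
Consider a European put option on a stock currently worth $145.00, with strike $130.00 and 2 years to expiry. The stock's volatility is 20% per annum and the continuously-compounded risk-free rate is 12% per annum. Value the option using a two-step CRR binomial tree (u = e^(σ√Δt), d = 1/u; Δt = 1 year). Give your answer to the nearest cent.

$1.40

CRR parameters: u = e^(σ√Δt) = e^(0.2·√1) = 1.2214, d = 1/u = 0.8187
Per-period rate: rΔt = 0.12·1 = 0.12, so R = e^0.12 = 1.1275
Risk-neutral probability p = (e^0.12 − 0.8187)/(1.2214 − 0.8187) = 0.3088/0.4027 = 0.7668
Terminal stock prices: S_uu = 216.3, S_ud = 145, S_dd = 97.2
Terminal payoffs (K − S): max(-86.31, 0) = 0, max(-15, 0) = 0, max(32.8, 0) = 32.8
Node u (S = 177.1): V_u = e^(−0.12)·[0.7668·0.0000 + 0.2332·0.0000] = 0.0000
Node d (S = 118.7): V_d = e^(−0.12)·[0.7668·0.0000 + 0.2332·32.8036] = 6.7850
Node 0 (S = 145): V_0 = e^(−0.12)·[0.7668·0.0000 + 0.2332·6.7850] = 1.4034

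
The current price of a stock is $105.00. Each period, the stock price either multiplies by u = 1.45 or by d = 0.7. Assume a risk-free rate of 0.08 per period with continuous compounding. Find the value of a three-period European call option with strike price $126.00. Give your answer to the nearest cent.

Risk-neutral probability p = (e^0.08 − 0.7)/(1.45 − 0.7) = 0.3833/0.7500 = 0.5110
Terminal stock prices: S_uuu = 320.1, S_uud = 154.5, S_udd = 74.6, S_ddd = 36.01
Terminal payoffs (S − K): max(194.1, 0) = 194.1, max(28.53, 0) = 28.53, max(-51.4, 0) = 0, max(-89.99, 0) = 0
Node uu (S = 220.8): V_uu = e^(−0.08)·[0.5110·194.1056 + 0.4890·28.5337] = 104.4498
Node ud (S = 106.6): V_ud = e^(−0.08)·[0.5110·28.5337 + 0.4890·0.0000] = 13.4610
Node dd (S = 51.45): V_dd = e^(−0.08)·[0.5110·0.0000 + 0.4890·0.0000] = 0.0000
Node u (S = 152.2): V_u = e^(−0.08)·[0.5110·104.4498 + 0.4890·13.4610] = 55.3508
Node d (S = 73.5): V_d = e^(−0.08)·[0.5110·13.4610 + 0.4890·0.0000] = 6.3503
Node 0 (S = 105): V_0 = e^(−0.08)·[0.5110·55.3508 + 0.4890·6.3503] = 28.9785

$28.98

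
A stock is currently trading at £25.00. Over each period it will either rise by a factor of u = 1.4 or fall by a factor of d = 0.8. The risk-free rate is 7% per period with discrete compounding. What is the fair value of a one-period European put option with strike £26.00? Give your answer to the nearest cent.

Risk-neutral probability p = (1 + 0.07 − 0.8)/(1.4 − 0.8) = 0.2700/0.6000 = 0.4500
Terminal stock prices: S_u = 35, S_d = 20
Terminal payoffs (K − S): max(-9, 0) = 0, max(6, 0) = 6
Node 0 (S = 25): V_0 = 1/1.07·[0.4500·0.0000 + 0.5500·6.0000] = 3.0841

£3.08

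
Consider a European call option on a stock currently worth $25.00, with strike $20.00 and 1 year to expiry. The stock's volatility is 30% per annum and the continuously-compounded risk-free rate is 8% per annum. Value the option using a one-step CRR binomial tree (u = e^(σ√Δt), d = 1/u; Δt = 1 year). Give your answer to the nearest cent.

$7.14

CRR parameters: u = e^(σ√Δt) = e^(0.3·√1) = 1.3499, d = 1/u = 0.7408
Per-period rate: rΔt = 0.08·1 = 0.08, so R = e^0.08 = 1.0833
Risk-neutral probability p = (e^0.08 − 0.7408)/(1.3499 − 0.7408) = 0.3425/0.6090 = 0.5623
Terminal stock prices: S_u = 33.75, S_d = 18.52
Terminal payoffs (S − K): max(13.75, 0) = 13.75, max(-1.48, 0) = 0
Node 0 (S = 25): V_0 = e^(−0.08)·[0.5623·13.7465 + 0.4377·0.0000] = 7.1355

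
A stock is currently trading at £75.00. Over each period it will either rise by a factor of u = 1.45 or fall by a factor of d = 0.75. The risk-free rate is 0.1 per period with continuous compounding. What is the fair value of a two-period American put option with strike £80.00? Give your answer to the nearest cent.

Risk-neutral probability p = (e^0.1 − 0.75)/(1.45 − 0.75) = 0.3552/0.7000 = 0.5074
Terminal stock prices: S_uu = 157.7, S_ud = 81.56, S_dd = 42.19
Terminal payoffs (K − S): max(-77.69, 0) = 0, max(-1.562, 0) = 0, max(37.81, 0) = 37.81
Node u (S = 108.8): continuation = e^(−0.1)·[0.5074·0.0000 + 0.4926·0.0000] = 0.0000; exercise value = 0.0000 ≤ continuation, so V_u = 0.0000
Node d (S = 56.25): continuation = e^(−0.1)·[0.5074·0.0000 + 0.4926·37.8125] = 16.8543; exercise value = 23.7500 > continuation, so V_d = 23.7500 (exercise)
Node 0 (S = 75): continuation = e^(−0.1)·[0.5074·0.0000 + 0.4926·23.7500] = 10.5862; exercise value = 5.0000 ≤ continuation, so V_0 = 10.5862

£10.59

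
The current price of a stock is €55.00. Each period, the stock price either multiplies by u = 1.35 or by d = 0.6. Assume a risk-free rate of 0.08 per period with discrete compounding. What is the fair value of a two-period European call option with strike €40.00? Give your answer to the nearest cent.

€22.95

Risk-neutral probability p = (1 + 0.08 − 0.6)/(1.35 − 0.6) = 0.4800/0.7500 = 0.6400
Terminal stock prices: S_uu = 100.2, S_ud = 44.55, S_dd = 19.8
Terminal payoffs (S − K): max(60.24, 0) = 60.24, max(4.55, 0) = 4.55, max(-20.2, 0) = 0
Node u (S = 74.25): V_u = 1/1.08·[0.6400·60.2375 + 0.3600·4.5500] = 37.2130
Node d (S = 33): V_d = 1/1.08·[0.6400·4.5500 + 0.3600·0.0000] = 2.6963
Node 0 (S = 55): V_0 = 1/1.08·[0.6400·37.2130 + 0.3600·2.6963] = 22.9509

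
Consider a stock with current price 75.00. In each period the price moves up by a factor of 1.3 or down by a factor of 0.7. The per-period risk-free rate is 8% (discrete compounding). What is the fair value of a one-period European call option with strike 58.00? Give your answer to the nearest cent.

23.16

Risk-neutral probability p = (1 + 0.08 − 0.7)/(1.3 − 0.7) = 0.3800/0.6000 = 0.6333
Terminal stock prices: S_u = 97.5, S_d = 52.5
Terminal payoffs (S − K): max(39.5, 0) = 39.5, max(-5.5, 0) = 0
Node 0 (S = 75): V_0 = 1/1.08·[0.6333·39.5000 + 0.3667·0.0000] = 23.1636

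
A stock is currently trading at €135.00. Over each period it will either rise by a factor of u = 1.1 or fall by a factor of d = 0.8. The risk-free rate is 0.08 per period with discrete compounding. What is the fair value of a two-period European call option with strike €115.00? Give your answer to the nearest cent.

€36.52

Risk-neutral probability p = (1 + 0.08 − 0.8)/(1.1 − 0.8) = 0.2800/0.3000 = 0.9333
Terminal stock prices: S_uu = 163.4, S_ud = 118.8, S_dd = 86.4
Terminal payoffs (S − K): max(48.35, 0) = 48.35, max(3.8, 0) = 3.8, max(-28.6, 0) = 0
Node u (S = 148.5): V_u = 1/1.08·[0.9333·48.3500 + 0.0667·3.8000] = 42.0185
Node d (S = 108): V_d = 1/1.08·[0.9333·3.8000 + 0.0667·0.0000] = 3.2840
Node 0 (S = 135): V_0 = 1/1.08·[0.9333·42.0185 + 0.0667·3.2840] = 36.5150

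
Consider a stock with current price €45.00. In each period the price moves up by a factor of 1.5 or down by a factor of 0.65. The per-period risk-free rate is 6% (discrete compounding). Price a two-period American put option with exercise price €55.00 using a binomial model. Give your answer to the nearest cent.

Risk-neutral probability p = (1 + 0.06 − 0.65)/(1.5 − 0.65) = 0.4100/0.8500 = 0.4824
Terminal stock prices: S_uu = 101.2, S_ud = 43.88, S_dd = 19.01
Terminal payoffs (K − S): max(-46.25, 0) = 0, max(11.12, 0) = 11.12, max(35.99, 0) = 35.99
Node u (S = 67.5): continuation = 1/1.06·[0.4824·0.0000 + 0.5176·11.1250] = 5.4329; exercise value = 0.0000 ≤ continuation, so V_u = 5.4329
Node d (S = 29.25): continuation = 1/1.06·[0.4824·11.1250 + 0.5176·35.9875] = 22.6368; exercise value = 25.7500 > continuation, so V_d = 25.7500 (exercise)
Node 0 (S = 45): continuation = 1/1.06·[0.4824·5.4329 + 0.5176·25.7500] = 15.0471; exercise value = 10.0000 ≤ continuation, so V_0 = 15.0471

€15.05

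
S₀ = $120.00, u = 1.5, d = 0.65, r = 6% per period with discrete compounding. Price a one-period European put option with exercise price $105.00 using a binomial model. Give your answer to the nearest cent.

Risk-neutral probability p = (1 + 0.06 − 0.65)/(1.5 − 0.65) = 0.4100/0.8500 = 0.4824
Terminal stock prices: S_u = 180, S_d = 78
Terminal payoffs (K − S): max(-75, 0) = 0, max(27, 0) = 27
Node 0 (S = 120): V_0 = 1/1.06·[0.4824·0.0000 + 0.5176·27.0000] = 13.1853

$13.19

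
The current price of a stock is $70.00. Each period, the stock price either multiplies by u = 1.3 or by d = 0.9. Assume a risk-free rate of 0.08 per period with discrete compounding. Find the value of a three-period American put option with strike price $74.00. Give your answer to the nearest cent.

Risk-neutral probability p = (1 + 0.08 − 0.9)/(1.3 − 0.9) = 0.1800/0.4000 = 0.4500
Terminal stock prices: S_uuu = 153.8, S_uud = 106.5, S_udd = 73.71, S_ddd = 51.03
Terminal payoffs (K − S): max(-79.79, 0) = 0, max(-32.47, 0) = 0, max(0.29, 0) = 0.29, max(22.97, 0) = 22.97
Node uu (S = 118.3): continuation = 1/1.08·[0.4500·0.0000 + 0.5500·0.0000] = 0.0000; exercise value = 0.0000 ≤ continuation, so V_uu = 0.0000
Node ud (S = 81.9): continuation = 1/1.08·[0.4500·0.0000 + 0.5500·0.2900] = 0.1477; exercise value = 0.0000 ≤ continuation, so V_ud = 0.1477
Node dd (S = 56.7): continuation = 1/1.08·[0.4500·0.2900 + 0.5500·22.9700] = 11.8185; exercise value = 17.3000 > continuation, so V_dd = 17.3000 (exercise)
Node u (S = 91): continuation = 1/1.08·[0.4500·0.0000 + 0.5500·0.1477] = 0.0752; exercise value = 0.0000 ≤ continuation, so V_u = 0.0752
Node d (S = 63): continuation = 1/1.08·[0.4500·0.1477 + 0.5500·17.3000] = 8.8717; exercise value = 11.0000 > continuation, so V_d = 11.0000 (exercise)
Node 0 (S = 70): continuation = 1/1.08·[0.4500·0.0752 + 0.5500·11.0000] = 5.6332; exercise value = 4.0000 ≤ continuation, so V_0 = 5.6332

$5.63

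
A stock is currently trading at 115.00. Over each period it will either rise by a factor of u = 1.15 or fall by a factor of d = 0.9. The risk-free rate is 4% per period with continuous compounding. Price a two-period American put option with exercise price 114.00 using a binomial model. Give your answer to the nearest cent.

4.41

Risk-neutral probability p = (e^0.04 − 0.9)/(1.15 − 0.9) = 0.1408/0.2500 = 0.5632
Terminal stock prices: S_uu = 152.1, S_ud = 119, S_dd = 93.15
Terminal payoffs (K − S): max(-38.09, 0) = 0, max(-5.025, 0) = 0, max(20.85, 0) = 20.85
Node u (S = 132.2): continuation = e^(−0.04)·[0.5632·0.0000 + 0.4368·0.0000] = 0.0000; exercise value = 0.0000 ≤ continuation, so V_u = 0.0000
Node d (S = 103.5): continuation = e^(−0.04)·[0.5632·0.0000 + 0.4368·20.8500] = 8.7493; exercise value = 10.5000 > continuation, so V_d = 10.5000 (exercise)
Node 0 (S = 115): continuation = e^(−0.04)·[0.5632·0.0000 + 0.4368·10.5000] = 4.4061; exercise value = 0.0000 ≤ continuation, so V_0 = 4.4061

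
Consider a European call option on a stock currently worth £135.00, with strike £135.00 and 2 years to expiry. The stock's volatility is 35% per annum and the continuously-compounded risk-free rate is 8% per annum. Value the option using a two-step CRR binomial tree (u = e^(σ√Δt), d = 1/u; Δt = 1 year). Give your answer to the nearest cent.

CRR parameters: u = e^(σ√Δt) = e^(0.35·√1) = 1.4191, d = 1/u = 0.7047
Per-period rate: rΔt = 0.08·1 = 0.08, so R = e^0.08 = 1.0833
Risk-neutral probability p = (e^0.08 − 0.7047)/(1.4191 − 0.7047) = 0.3786/0.7144 = 0.5300
Terminal stock prices: S_uu = 271.9, S_ud = 135, S_dd = 67.04
Terminal payoffs (S − K): max(136.9, 0) = 136.9, max(0, 0) = 0, max(-67.96, 0) = 0
Node u (S = 191.6): V_u = e^(−0.08)·[0.5300·136.8566 + 0.4700·0.0000] = 66.9534
Node d (S = 95.13): V_d = e^(−0.08)·[0.5300·0.0000 + 0.4700·0.0000] = 0.0000
Node 0 (S = 135): V_0 = e^(−0.08)·[0.5300·66.9534 + 0.4700·0.0000] = 32.7552

£32.76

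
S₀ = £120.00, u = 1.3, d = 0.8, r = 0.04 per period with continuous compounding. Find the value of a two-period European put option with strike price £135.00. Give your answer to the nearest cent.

£19.14

Risk-neutral probability p = (e^0.04 − 0.8)/(1.3 − 0.8) = 0.2408/0.5000 = 0.4816
Terminal stock prices: S_uu = 202.8, S_ud = 124.8, S_dd = 76.8
Terminal payoffs (K − S): max(-67.8, 0) = 0, max(10.2, 0) = 10.2, max(58.2, 0) = 58.2
Node u (S = 156): V_u = e^(−0.04)·[0.4816·0.0000 + 0.5184·10.2000] = 5.0801
Node d (S = 96): V_d = e^(−0.04)·[0.4816·10.2000 + 0.5184·58.2000] = 33.7066
Node 0 (S = 120): V_0 = e^(−0.04)·[0.4816·5.0801 + 0.5184·33.7066] = 19.1384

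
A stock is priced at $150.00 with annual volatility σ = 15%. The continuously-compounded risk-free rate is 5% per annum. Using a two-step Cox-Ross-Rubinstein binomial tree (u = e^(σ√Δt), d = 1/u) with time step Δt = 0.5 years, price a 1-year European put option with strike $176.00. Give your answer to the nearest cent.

CRR parameters: u = e^(σ√Δt) = e^(0.15·√0.5) = 1.1119, d = 1/u = 0.8994
Per-period rate: rΔt = 0.05·0.5 = 0.025, so R = e^0.025 = 1.0253
Risk-neutral probability p = (e^0.025 − 0.8994)/(1.1119 − 0.8994) = 0.1259/0.2125 = 0.5926
Terminal stock prices: S_uu = 185.4, S_ud = 150, S_dd = 121.3
Terminal payoffs (K − S): max(-9.447, 0) = 0, max(26, 0) = 26, max(54.67, 0) = 54.67
Node u (S = 166.8): V_u = e^(−0.025)·[0.5926·0.0000 + 0.4074·26.0000] = 10.3303
Node d (S = 134.9): V_d = e^(−0.025)·[0.5926·26.0000 + 0.4074·54.6713] = 36.7498
Node 0 (S = 150): V_0 = e^(−0.025)·[0.5926·10.3303 + 0.4074·36.7498] = 20.5722

$20.57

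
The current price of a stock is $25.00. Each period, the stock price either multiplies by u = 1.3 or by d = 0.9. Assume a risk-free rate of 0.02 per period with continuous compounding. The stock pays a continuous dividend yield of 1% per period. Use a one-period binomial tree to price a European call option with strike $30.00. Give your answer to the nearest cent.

$0.67

Per-period risk-free factor R = e^0.02 = 1.0202; dividend-adjusted growth = e^(0.02−0.01) = 1.0101.
Risk-neutral probability p = (1.0101 − 0.9)/(1.3 − 0.9) = 0.1101/0.4000 = 0.2751
Terminal stock prices: S_u = 32.5, S_d = 22.5
Terminal payoffs (S − K): max(2.5, 0) = 2.5, max(-7.5, 0) = 0
Node 0 (S = 25): V_0 = e^(−0.02)·[0.2751·2.5000 + 0.7249·0.0000] = 0.6742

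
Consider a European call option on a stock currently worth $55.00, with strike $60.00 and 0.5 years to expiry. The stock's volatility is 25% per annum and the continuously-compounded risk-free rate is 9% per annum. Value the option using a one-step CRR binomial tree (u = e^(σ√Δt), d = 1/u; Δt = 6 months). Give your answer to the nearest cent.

CRR parameters: u = e^(σ√Δt) = e^(0.25·√0.5) = 1.1934, d = 1/u = 0.8380
Per-period rate: rΔt = 0.09·0.5 = 0.045, so R = e^0.045 = 1.0460
Risk-neutral probability p = (e^0.045 − 0.8380)/(1.1934 − 0.8380) = 0.2081/0.3554 = 0.5854
Terminal stock prices: S_u = 65.64, S_d = 46.09
Terminal payoffs (S − K): max(5.635, 0) = 5.635, max(-13.91, 0) = 0
Node 0 (S = 55): V_0 = e^(−0.045)·[0.5854·5.6351 + 0.4146·0.0000] = 3.1538

$3.15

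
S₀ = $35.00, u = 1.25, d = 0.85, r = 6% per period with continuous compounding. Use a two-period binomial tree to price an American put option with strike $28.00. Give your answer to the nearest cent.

$0.53

Risk-neutral probability p = (e^0.06 − 0.85)/(1.25 − 0.85) = 0.2118/0.4000 = 0.5296
Terminal stock prices: S_uu = 54.69, S_ud = 37.19, S_dd = 25.29
Terminal payoffs (K − S): max(-26.69, 0) = 0, max(-9.188, 0) = 0, max(2.713, 0) = 2.713
Node u (S = 43.75): continuation = e^(−0.06)·[0.5296·0.0000 + 0.4704·0.0000] = 0.0000; exercise value = 0.0000 ≤ continuation, so V_u = 0.0000
Node d (S = 29.75): continuation = e^(−0.06)·[0.5296·0.0000 + 0.4704·2.7125] = 1.2017; exercise value = 0.0000 ≤ continuation, so V_d = 1.2017
Node 0 (S = 35): continuation = e^(−0.06)·[0.5296·0.0000 + 0.4704·1.2017] = 0.5324; exercise value = 0.0000 ≤ continuation, so V_0 = 0.5324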